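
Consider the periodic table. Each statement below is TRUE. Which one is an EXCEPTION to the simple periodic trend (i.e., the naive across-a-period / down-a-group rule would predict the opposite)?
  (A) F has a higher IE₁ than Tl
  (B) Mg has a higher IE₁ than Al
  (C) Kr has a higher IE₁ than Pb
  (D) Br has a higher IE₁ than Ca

(B)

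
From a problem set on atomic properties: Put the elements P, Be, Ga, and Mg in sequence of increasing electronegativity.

Mg, Be, Ga, P

Be is in period 2, group 2; Mg is in period 3, group 2; P is in period 3, group 15; Ga is in period 4, group 13.
Electronegativity increases across a period and decreases down a group, tracking effective nuclear charge and atomic size.
Here both period and group differ, so the two effects have to be weighed against each other.
Be > Mg: they share group 2; the group trend gives Be the larger value.
Ga > Be: period and group pull opposite ways; the across-period shift dominates (1.81 vs 1.57).
P > Ga: both effects reinforce here, so P is clearly the higher of the two.
Approximate values (Pauling): Be 1.57, Mg 1.31, P 2.19, Ga 1.81.
So from lowest to highest: Mg < Be < Ga < P.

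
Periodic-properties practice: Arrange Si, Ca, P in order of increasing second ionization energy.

After 1 electron has been removed, what remains? Si⁺ still has 3 valence electrons; Ca⁺ still has 1 valence electron; P⁺ still has 4 valence electrons.
All are still removing valence electrons, so compare the +1 ions as you would atoms: IE_2 generally rises across a period (higher Z_eff) and falls down a group (larger shell), subject to the usual subshell exceptions.
Valence configurations: Si⁺ [Ne]3s²3p¹, Ca⁺ [Ar]4s¹, P⁺ [Ne]3s²3p².
Tabulated IE_2 (kJ/mol): Si 1577, Ca 1145, P 1907.
So the second ionization energies run Ca < Si < P.

Ca, Si, P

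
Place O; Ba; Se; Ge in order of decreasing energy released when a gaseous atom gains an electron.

Se > O > Ge > Ba

O is in period 2, group 16; Ge is in period 4, group 14; Se is in period 4, group 16; Ba is in period 6, group 2.
Electron affinity generally becomes more exothermic across a period toward the halogens and less exothermic down a group.
These span different periods and groups, so the two trends combine.
Ge > Ba: relative to Ba, both the across-period and down-group shifts push Ge's electron affinity up.
O > Ge: relative to Ge, both the across-period and down-group shifts push O's electron affinity up.
Se > O: this pair runs against the simple trend — see the exception note.
Note the exception: Se has a higher electron affinity than O, contrary to the simple trend — O's compact 2p subshell gives strong electron–electron repulsion on the added electron.
For reference (kJ/mol): O 141, Ge 119, Se 195, Ba 14.
So from highest to lowest: Se > O > Ge > Ba.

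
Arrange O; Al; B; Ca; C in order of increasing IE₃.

Al < B < C < Ca < O

The third ionization energy removes an electron from the +2 ion. For each element: O²⁺ still has 4 valence electrons; Al²⁺ still has 1 valence electron; B²⁺ still has 1 valence electron; Ca²⁺ is the bare [Ar] core; C²⁺ still has 2 valence electrons.
Usually core removal costs more than valence removal, but here the competition is close: a tightly held n=2 valence electron can cost more to remove than an n=3 core electron, so the actual values have to decide it.
Valence configurations: O²⁺ [He]2s²2p², Al²⁺ [Ne]3s¹, B²⁺ [He]2s¹, C²⁺ [He]2s².
The numbers (kJ/mol): O 5300, Al 2745, B 3660, Ca 4912, C 4620.
So the third ionization energies run Al < B < C < Ca < O.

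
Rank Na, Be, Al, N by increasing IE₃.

After 2 electrons have been removed, what remains? Na²⁺ is already 1 electron into the core; Be²⁺ is the bare [He] core; Al²⁺ still has 1 valence electron; N²⁺ still has 3 valence electrons.
Core electrons are held far more tightly than valence electrons, so Na and Be top the IE_3 order.
Valence configurations: Al²⁺ [Ne]3s¹, N²⁺ [He]2s²2p¹.
Approximate IE_3 values (kJ/mol): Na 6910, Be 14849, Al 2745, N 4578.
So the third ionization energies run Al < N < Na < Be.

Al < N < Na < Be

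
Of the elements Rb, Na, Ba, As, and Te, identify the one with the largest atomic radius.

Rb

Na is in period 3, group 1; As is in period 4, group 15; Rb is in period 5, group 1; Te is in period 5, group 16; Ba is in period 6, group 2.
Atomic radius shrinks across a period as nuclear charge pulls the same shell inward, and grows down a group as new shells are added.
Neither a single period nor a single group — weigh both effects.
Te > As: period and group pull opposite ways; the down-group shift dominates (136 vs 121 pm).
Na > Te: the two effects oppose for this pair; the across-period effect wins (155 vs 136 pm).
Ba > Na: the two effects oppose for this pair; the down-group effect wins (196 vs 155 pm).
Rb > Ba: the two effects oppose for this pair; the across-period effect wins (210 vs 196 pm).
For reference (pm): Na 155, As 121, Rb 210, Te 136, Ba 196.
The largest atomic radius among these belongs to Rb.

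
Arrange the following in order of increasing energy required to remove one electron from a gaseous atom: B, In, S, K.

IE₁ increases left→right with effective nuclear charge and decreases top→bottom as the valence shell moves farther out.
Neither a single period nor a single group — weigh both effects.
In > K: the two effects oppose for this pair; the across-period effect wins (558 vs 419 kJ/mol).
B > In: B sits above In in group 13, so the down-group effect alone puts B higher.
S > B: the two effects oppose for this pair; the across-period effect wins (1000 vs 801 kJ/mol).
Approximate values (kJ/mol): B 801, S 1000, K 419, In 558.
So from lowest to highest: K < In < B < S.

K, In, B, S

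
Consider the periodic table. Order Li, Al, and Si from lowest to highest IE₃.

Al < Si < Li

The third ionization energy removes an electron from the +2 ion. For each element: Li²⁺ is already 1 electron into the core; Al²⁺ still has 1 valence electron; Si²⁺ still has 2 valence electrons.
Pulling an electron out of a noble-gas core costs far more than removing a remaining valence electron, so Li sits at the high end of IE_3.
Valence configurations: Al²⁺ [Ne]3s¹, Si²⁺ [Ne]3s².
The numbers (kJ/mol): Li 11815, Al 2745, Si 3232.
Hence IE_3: Al < Si < Li.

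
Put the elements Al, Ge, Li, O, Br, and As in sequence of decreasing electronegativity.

Li is in period 2, group 1; O is in period 2, group 16; Al is in period 3, group 13; Ge is in period 4, group 14; As is in period 4, group 15; Br is in period 4, group 17.
Smaller atoms with higher effective nuclear charge are more electronegative.
These span different periods and groups, so the two trends combine.
Al > Li: the two effects oppose for this pair; the across-period effect wins (1.61 vs 0.98).
Ge > Al: period and group pull opposite ways; the across-period shift dominates (2.01 vs 1.61).
As > Ge: As lies to the right of Ge in period 4, so the across-period effect alone puts As higher.
Br > As: both are in period 4; the period trend gives Br the larger value.
O > Br: the two effects oppose for this pair; the down-group effect wins (3.44 vs 2.96).
For reference (Pauling): Li 0.98, O 3.44, Al 1.61, Ge 2.01, As 2.18, Br 2.96.
So from highest to lowest: O > Br > As > Ge > Al > Li.

O, Br, As, Ge, Al, Li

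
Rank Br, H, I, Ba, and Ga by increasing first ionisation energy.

Ba < Ga < I < Br < H

H is in period 1, group 1; Ga is in period 4, group 13; Br is in period 4, group 17; I is in period 5, group 17; Ba is in period 6, group 2.
First ionization energy rises across a period (greater Z_eff holds electrons more tightly) and falls down a group (valence electrons are farther from the nucleus).
Neither a single period nor a single group — weigh both effects.
Ga > Ba: both effects reinforce here, so Ga is clearly the higher of the two.
I > Ga: the two effects oppose for this pair; the across-period effect wins (1008 vs 579 kJ/mol).
Br > I: they share group 17; the group trend gives Br the larger value.
H > Br: the two effects oppose for this pair; the down-group effect wins (1312 vs 1140 kJ/mol).
Approximate values (kJ/mol): H 1312, Ga 579, Br 1140, I 1008, Ba 503.
So from lowest to highest: Ba < Ga < I < Br < H.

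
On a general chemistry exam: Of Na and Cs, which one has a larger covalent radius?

Radius decreases left→right (rising Z_eff, same n) and increases top→bottom (higher n).
All are in group 1, so atomic radius increases down the group.
So Cs has the larger covalent radius (Cs > Na).

Cs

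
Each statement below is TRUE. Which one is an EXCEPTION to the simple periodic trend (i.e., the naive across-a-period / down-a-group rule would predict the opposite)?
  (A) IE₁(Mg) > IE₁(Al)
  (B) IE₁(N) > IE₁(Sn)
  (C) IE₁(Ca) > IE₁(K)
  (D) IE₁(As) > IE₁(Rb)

(A)

The general trend: IE₁ increases across a period and decreases down a group.
(A) Mg (period 3, group 2) vs Al (period 3, group 13): the stated order contradicts the simple trend.
(B) N (period 2, group 15) vs Sn (period 5, group 14): the stated order agrees with the simple trend.
(C) Ca (period 4, group 2) vs K (period 4, group 1): the stated order agrees with the simple trend.
(D) As (period 4, group 15) vs Rb (period 5, group 1): the stated order agrees with the simple trend.
The exception is (A): Al's single 3p electron is easier to remove than one from Mg's filled 3s².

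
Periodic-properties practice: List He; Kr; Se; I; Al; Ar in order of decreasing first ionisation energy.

He is in period 1, group 18; Al is in period 3, group 13; Ar is in period 3, group 18; Se is in period 4, group 16; Kr is in period 4, group 18; I is in period 5, group 17.
IE₁ increases left→right with effective nuclear charge and decreases top→bottom as the valence shell moves farther out.
These span different periods and groups, so the two trends combine.
Se > Al: period and group pull opposite ways; the across-period shift dominates (941 vs 578 kJ/mol).
I > Se: period and group pull opposite ways; the across-period shift dominates (1008 vs 941 kJ/mol).
Kr > I: relative to I, both the across-period and down-group shifts push Kr's first ionization energy up.
Ar > Kr: Ar sits above Kr in group 18, so the down-group effect alone puts Ar higher.
He > Ar: He sits above Ar in group 18, so the down-group effect alone puts He higher.
Approximate values (kJ/mol): He 2372, Al 578, Ar 1521, Se 941, Kr 1351, I 1008.
So from highest to lowest: He > Ar > Kr > I > Se > Al.

He > Ar > Kr > I > Se > Al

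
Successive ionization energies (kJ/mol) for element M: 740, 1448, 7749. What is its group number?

Group 2

Look for the largest jump between consecutive ionization energies: IE3/IE2 ≈ 5.4, far larger than any earlier ratio.
That jump marks the point where a core electron is being removed. So the atom has 2 valence electrons.
A main-group element with 2 valence electrons is in group 2.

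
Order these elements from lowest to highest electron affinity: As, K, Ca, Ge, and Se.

K is in period 4, group 1; Ca is in period 4, group 2; Ge is in period 4, group 14; As is in period 4, group 15; Se is in period 4, group 16.
Electron affinity generally becomes more exothermic across a period toward the halogens and less exothermic down a group.
All lie in period 4; the across-period trend (electron affinity increases left to right) applies, with the exception below.
Note the exception: K has a higher electron affinity than Ca, contrary to the simple trend — adding an electron to Ca (ns²) has to open a new, higher-energy np subshell, which is unfavourable.
Note the exception: Ge has a higher electron affinity than As, contrary to the simple trend — adding an electron to As's half-filled 4p³ is unfavourable, so Ge (4p²) has the more exothermic EA.
For reference (kJ/mol): K 48, Ca 2, Ge 119, As 78, Se 195.
So from lowest to highest: Ca < K < As < Ge < Se.

Ca, K, As, Ge, Se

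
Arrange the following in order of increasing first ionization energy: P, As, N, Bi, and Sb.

Removing the outermost electron gets harder across a period and easier down a group.
All are in group 15, so first ionization energy increases up the group.
So from lowest to highest: Bi < Sb < As < P < N.

Bi, Sb, As, P, N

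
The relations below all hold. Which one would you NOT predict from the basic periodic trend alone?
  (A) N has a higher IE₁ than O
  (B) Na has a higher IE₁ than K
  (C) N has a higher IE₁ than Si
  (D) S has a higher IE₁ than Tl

(A)

The general trend: IE₁ increases across a period and decreases down a group.
(A) N (period 2, group 15) vs O (period 2, group 16): the stated order contradicts the simple trend.
(B) Na (period 3, group 1) vs K (period 4, group 1): the stated order agrees with the simple trend.
(C) N (period 2, group 15) vs Si (period 3, group 14): the stated order agrees with the simple trend.
(D) S (period 3, group 16) vs Tl (period 6, group 13): the stated order agrees with the simple trend.
The exception is (A): pairing an electron in O's 2p⁴ costs repulsion energy, so O ionizes more easily than half-filled N (2p³).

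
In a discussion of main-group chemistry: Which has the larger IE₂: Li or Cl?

Li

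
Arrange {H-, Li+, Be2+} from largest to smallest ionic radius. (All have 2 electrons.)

H-, Li+, Be2+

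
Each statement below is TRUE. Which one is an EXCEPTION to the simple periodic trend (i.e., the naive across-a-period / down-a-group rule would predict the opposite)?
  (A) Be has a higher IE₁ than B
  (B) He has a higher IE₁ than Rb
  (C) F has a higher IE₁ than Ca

(A)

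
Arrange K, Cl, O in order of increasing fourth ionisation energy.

Cl, K, O

IE_4 is the cost of taking one more electron from the +3 cation: K³⁺ is already 2 electrons into the core; Cl³⁺ still has 4 valence electrons; O³⁺ still has 3 valence electrons.
Usually core removal costs more than valence removal, but here the competition is close: a tightly held n=2 valence electron can cost more to remove than an n=3 core electron, so the actual values have to decide it.
Valence configurations: Cl³⁺ [Ne]3s²3p², O³⁺ [He]2s²2p¹.
Tabulated IE_4 (kJ/mol): K 5877, Cl 5159, O 7469.
Overall IE_4 order: Cl < K < O.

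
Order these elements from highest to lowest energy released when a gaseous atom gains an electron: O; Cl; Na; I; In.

O is in period 2, group 16; Na is in period 3, group 1; Cl is in period 3, group 17; In is in period 5, group 13; I is in period 5, group 17.
Adding an electron releases more energy for atoms nearer the top right (short of the noble gases).
Neither a single period nor a single group — weigh both effects.
Na > In: period and group pull opposite ways; the down-group shift dominates (53 vs 29 kJ/mol).
O > Na: both effects reinforce here, so O is clearly the higher of the two.
I > O: the two effects oppose for this pair; the across-period effect wins (295 vs 141 kJ/mol).
Cl > I: they share group 17; the group trend gives Cl the larger value.
For reference (kJ/mol): O 141, Na 53, Cl 349, In 29, I 295.
So from highest to lowest: Cl > I > O > Na > In.

Cl > I > O > Na > In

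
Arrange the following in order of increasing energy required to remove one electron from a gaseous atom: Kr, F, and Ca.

Ca, Kr, F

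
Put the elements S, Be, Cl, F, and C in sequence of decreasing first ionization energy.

F > Cl > C > S > Be

First ionization energy rises across a period (greater Z_eff holds electrons more tightly) and falls down a group (valence electrons are farther from the nucleus).
Neither a single period nor a single group — weigh both effects.
S > Be: the two effects oppose for this pair; the across-period effect wins (1000 vs 900 kJ/mol).
C > S: period and group pull opposite ways; the down-group shift dominates (1086 vs 1000 kJ/mol).
Cl > C: period and group pull opposite ways; the across-period shift dominates (1251 vs 1086 kJ/mol).
F > Cl: they share group 17; the group trend gives F the larger value.
Approximate values (kJ/mol): Be 900, C 1086, F 1681, S 1000, Cl 1251.
So from highest to lowest: F > Cl > C > S > Be.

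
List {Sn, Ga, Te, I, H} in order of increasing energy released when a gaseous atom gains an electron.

H is in period 1, group 1; Ga is in period 4, group 13; Sn is in period 5, group 14; Te is in period 5, group 16; I is in period 5, group 17.
EA tends to increase across a period and decrease down a group, though the pattern is less regular than for IE or radius.
Neither a single period nor a single group — weigh both effects.
H > Ga: period and group pull opposite ways; the down-group shift dominates (73 vs 29 kJ/mol).
Sn > H: period and group pull opposite ways; the across-period shift dominates (107 vs 73 kJ/mol).
Te > Sn: Te lies to the right of Sn in period 5, so the across-period effect alone puts Te higher.
I > Te: I lies to the right of Te in period 5, so the across-period effect alone puts I higher.
For reference (kJ/mol): H 73, Ga 29, Sn 107, Te 190, I 295.
So from lowest to highest: Ga < H < Sn < Te < I.

Ga < H < Sn < Te < I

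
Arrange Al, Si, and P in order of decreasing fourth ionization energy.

Al > P > Si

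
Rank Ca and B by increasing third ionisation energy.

The third ionization energy removes an electron from the +2 ion. For each element: Ca²⁺ is the bare [Ar] core; B²⁺ still has 1 valence electron.
Pulling an electron out of a noble-gas core costs far more than removing a remaining valence electron, so Ca sits at the high end of IE_3.
Tabulated IE_3 (kJ/mol): Ca 4912, B 3660.
Hence IE_3: B < Ca.

B, Ca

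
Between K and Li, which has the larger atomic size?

Li is in period 2, group 1; K is in period 4, group 1.
Atomic radius shrinks across a period as nuclear charge pulls the same shell inward, and grows down a group as new shells are added.
All are in group 1, so atomic radius increases down the group.
So K has the larger atomic size (K > Li).

K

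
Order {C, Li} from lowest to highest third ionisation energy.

IE_3 is the cost of taking one more electron from the +2 cation: C²⁺ still has 2 valence electrons; Li²⁺ is already 1 electron into the core.
Breaking into a closed-shell core is much more expensive than removing a leftover valence electron — Li has the largest IE_3 here.
Tabulated IE_3 (kJ/mol): C 4620, Li 11815.
Hence IE_3: C < Li.

C, Li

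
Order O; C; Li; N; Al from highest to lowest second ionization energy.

Consider each +1 ion: O⁺ still has 5 valence electrons; C⁺ still has 3 valence electrons; Li⁺ is the bare [He] core; N⁺ still has 4 valence electrons; Al⁺ still has 2 valence electrons.
Pulling an electron out of a noble-gas core costs far more than removing a remaining valence electron, so Li sits at the high end of IE_2.
Valence configurations: O⁺ [He]2s²2p³, C⁺ [He]2s²2p¹, N⁺ [He]2s²2p², Al⁺ [Ne]3s².
Tabulated IE_2 (kJ/mol): O 3388, C 2353, Li 7298, N 2856, Al 1817.
Putting it together, IE_2: Al < C < N < O < Li.

Li > O > N > C > Al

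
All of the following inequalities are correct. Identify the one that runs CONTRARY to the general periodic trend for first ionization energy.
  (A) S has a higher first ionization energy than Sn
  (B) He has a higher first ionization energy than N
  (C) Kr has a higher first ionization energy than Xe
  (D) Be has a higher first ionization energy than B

(D)

The general trend: first ionization energy increases across a period and decreases down a group.
(A) S (period 3, group 16) vs Sn (period 5, group 14): the stated order agrees with the simple trend.
(B) He (period 1, group 18) vs N (period 2, group 15): the stated order agrees with the simple trend.
(C) Kr (period 4, group 18) vs Xe (period 5, group 18): the stated order agrees with the simple trend.
(D) Be (period 2, group 2) vs B (period 2, group 13): the stated order contradicts the simple trend.
The exception is (D): removing B's lone 2p electron is easier than breaking Be's filled 2s².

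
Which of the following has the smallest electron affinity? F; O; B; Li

Li is in period 2, group 1; B is in period 2, group 13; O is in period 2, group 16; F is in period 2, group 17.
EA tends to increase across a period and decrease down a group, though the pattern is less regular than for IE or radius.
All lie in period 2; the across-period trend (electron affinity increases left to right) applies, with the exception below.
Note the exception: Li has a higher electron affinity than B, contrary to the simple trend — B's ns²np¹ configuration gives only a small electron affinity — the sparsely filled np subshell binds an added electron weakly.
Approximate values (kJ/mol): Li 60, B 27, O 141, F 328.
The smallest electron affinity among these belongs to B.

B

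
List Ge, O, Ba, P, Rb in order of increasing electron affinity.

Ba < Rb < P < Ge < O

O is in period 2, group 16; P is in period 3, group 15; Ge is in period 4, group 14; Rb is in period 5, group 1; Ba is in period 6, group 2.
Electron affinity generally becomes more exothermic across a period toward the halogens and less exothermic down a group.
Here both period and group differ, so the two effects have to be weighed against each other.
Rb > Ba: period and group pull opposite ways; the down-group shift dominates (47 vs 14 kJ/mol).
P > Rb: both effects reinforce here, so P is clearly the higher of the two.
Ge > P: this pair runs against the simple trend — see the exception note.
O > Ge: both effects reinforce here, so O is clearly the higher of the two.
Note the exception: Ge has a higher electron affinity than P, contrary to the simple trend — adding an electron to P's half-filled np³ subshell costs electron-pairing energy.
Tabulated electron affinity (kJ/mol): O 141, P 72, Ge 119, Rb 47, Ba 14.
So from lowest to highest: Ba < Rb < P < Ge < O.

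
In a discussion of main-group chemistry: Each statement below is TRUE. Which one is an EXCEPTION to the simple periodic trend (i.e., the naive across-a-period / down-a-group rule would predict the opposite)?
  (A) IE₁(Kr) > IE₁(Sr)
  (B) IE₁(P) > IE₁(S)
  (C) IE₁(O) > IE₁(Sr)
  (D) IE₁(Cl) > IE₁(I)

(B)

The general trend: first ionisation energy increases across a period and decreases down a group.
(A) Kr (period 4, group 18) vs Sr (period 5, group 2): the stated order agrees with the simple trend.
(B) P (period 3, group 15) vs S (period 3, group 16): the stated order contradicts the simple trend.
(C) O (period 2, group 16) vs Sr (period 5, group 2): the stated order agrees with the simple trend.
(D) Cl (period 3, group 17) vs I (period 5, group 17): the stated order agrees with the simple trend.
The exception is (B): S (3p⁴) ionizes more easily than half-filled P (3p³) because the paired 3p electron in S is pushed out by e⁻–e⁻ repulsion.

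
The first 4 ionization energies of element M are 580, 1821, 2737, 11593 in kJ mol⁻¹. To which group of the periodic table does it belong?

Look for the largest jump between consecutive ionization energies: IE4/IE3 ≈ 4.2, far larger than any earlier ratio.
That jump marks the point where a core electron is being removed. So the atom has 3 valence electrons.
A main-group element with 3 valence electrons is in group 13.

Group 13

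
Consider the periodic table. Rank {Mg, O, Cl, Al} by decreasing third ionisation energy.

Mg > O > Cl > Al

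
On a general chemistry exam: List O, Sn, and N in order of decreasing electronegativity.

O > N > Sn

Atoms toward the upper right of the periodic table pull bonding electrons most strongly.
Neither a single period nor a single group — weigh both effects.
N > Sn: relative to Sn, both the across-period and down-group shifts push N's electronegativity up.
O > N: both are in period 2; the period trend gives O the larger value.
Approximate values (Pauling): N 3.04, O 3.44, Sn 1.96.
So from highest to lowest: O > N > Sn.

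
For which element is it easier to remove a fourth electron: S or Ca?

S

IE_4 is the cost of taking one more electron from the +3 cation: S³⁺ still has 3 valence electrons; Ca³⁺ is already 1 electron into the core.
Pulling an electron out of a noble-gas core costs far more than removing a remaining valence electron, so Ca sits at the high end of IE_4.
The numbers (kJ/mol): S 4556, Ca 6491.
So the fourth ionization energies run S < Ca.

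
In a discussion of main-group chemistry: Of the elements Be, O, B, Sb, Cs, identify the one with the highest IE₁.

Be is in period 2, group 2; B is in period 2, group 13; O is in period 2, group 16; Sb is in period 5, group 15; Cs is in period 6, group 1.
Across a period the outer electron is held more tightly (higher IE₁); down a group it sits in a higher shell, more shielded, and comes off more easily.
Neither a single period nor a single group — weigh both effects.
B > Cs: both effects reinforce here, so B is clearly the higher of the two.
Sb > B: the two effects oppose for this pair; the across-period effect wins (831 vs 801 kJ/mol).
Be > Sb: period and group pull opposite ways; the down-group shift dominates (900 vs 831 kJ/mol).
O > Be: O lies to the right of Be in period 2, so the across-period effect alone puts O higher.
Note the exception: Be has a higher first ionization energy than B, contrary to the simple trend — removing B's lone 2p electron is easier than breaking Be's filled 2s².
Approximate values (kJ/mol): Be 900, B 801, O 1314, Sb 831, Cs 376.
The highest IE₁ among these belongs to O.

O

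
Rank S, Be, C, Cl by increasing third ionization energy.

S, Cl, C, Be

IE_3 is the cost of taking one more electron from the +2 cation: S²⁺ still has 4 valence electrons; Be²⁺ is the bare [He] core; C²⁺ still has 2 valence electrons; Cl²⁺ still has 5 valence electrons.
Pulling an electron out of a noble-gas core costs far more than removing a remaining valence electron, so Be sits at the high end of IE_3.
Valence configurations: S²⁺ [Ne]3s²3p², C²⁺ [He]2s², Cl²⁺ [Ne]3s²3p³.
Approximate IE_3 values (kJ/mol): S 3357, Be 14849, C 4620, Cl 3822.
Overall IE_3 order: S < Cl < C < Be.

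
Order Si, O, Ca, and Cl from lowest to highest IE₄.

After 3 electrons have been removed, what remains? Si³⁺ still has 1 valence electron; O³⁺ still has 3 valence electrons; Ca³⁺ is already 1 electron into the core; Cl³⁺ still has 4 valence electrons.
Usually core removal costs more than valence removal, but here the competition is close: a tightly held n=2 valence electron can cost more to remove than an n=3 core electron, so the actual values have to decide it.
Valence configurations: Si³⁺ [Ne]3s¹, O³⁺ [He]2s²2p¹, Cl³⁺ [Ne]3s²3p².
The numbers (kJ/mol): Si 4356, O 7469, Ca 6491, Cl 5159.
So the fourth ionization energies run Si < Cl < Ca < O.

Si, Cl, Ca, O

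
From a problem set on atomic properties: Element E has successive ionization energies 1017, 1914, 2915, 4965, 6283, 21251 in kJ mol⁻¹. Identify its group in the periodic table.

Group 15

Look for the largest jump between consecutive ionization energies: IE6/IE5 ≈ 3.4, far larger than any earlier ratio.
That jump marks the point where a core electron is being removed. So the atom has 5 valence electrons.
A main-group element with 5 valence electrons is in group 15.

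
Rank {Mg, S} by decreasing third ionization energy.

After 2 electrons have been removed, what remains? Mg²⁺ is the bare [Ne] core; S²⁺ still has 4 valence electrons.
Core electrons are held far more tightly than valence electrons, so Mg tops the IE_3 order.
Tabulated IE_3 (kJ/mol): Mg 7733, S 3357.
Hence IE_3: S < Mg.

Mg > S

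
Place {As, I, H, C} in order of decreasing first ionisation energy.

H > C > I > As

Across a period the outer electron is held more tightly (higher IE₁); down a group it sits in a higher shell, more shielded, and comes off more easily.
These span different periods and groups, so the two trends combine.
I > As: the two effects oppose for this pair; the across-period effect wins (1008 vs 947 kJ/mol).
C > I: period and group pull opposite ways; the down-group shift dominates (1086 vs 1008 kJ/mol).
H > C: period and group pull opposite ways; the down-group shift dominates (1312 vs 1086 kJ/mol).
Approximate values (kJ/mol): H 1312, C 1086, As 947, I 1008.
So from highest to lowest: H > C > I > As.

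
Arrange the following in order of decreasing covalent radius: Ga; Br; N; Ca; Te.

Ca, Te, Ga, Br, N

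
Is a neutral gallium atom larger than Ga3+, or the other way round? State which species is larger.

Forming Ga3+ removes 3 electrons from Ga. Fewer electrons for the same nuclear charge means less shielding and a higher Z_eff on the remaining electrons, and for main-group metals the entire outer shell is lost.
A cation is smaller than its parent atom: Ga3+ < Ga.

Ga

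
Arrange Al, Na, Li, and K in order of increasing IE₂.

IE_2 is the cost of taking one more electron from the +1 cation: Al⁺ still has 2 valence electrons; Na⁺ is the bare [Ne] core; Li⁺ is the bare [He] core; K⁺ is the bare [Ar] core.
Pulling an electron out of a noble-gas core costs far more than removing a remaining valence electron, so K, Na and Li sit at the high end of IE_2.
The numbers (kJ/mol): Al 1817, Na 4562, Li 7298, K 3052.
Putting it together, IE_2: Al < K < Na < Li.

Al, K, Na, Li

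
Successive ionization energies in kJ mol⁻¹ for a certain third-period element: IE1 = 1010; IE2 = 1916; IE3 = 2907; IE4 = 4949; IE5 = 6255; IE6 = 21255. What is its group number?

Look for the largest jump between consecutive ionization energies: IE6/IE5 ≈ 3.4, far larger than any earlier ratio.
That jump marks the point where a core electron is being removed. So the atom has 5 valence electrons.
A main-group element with 5 valence electrons is in group 15.

Group 15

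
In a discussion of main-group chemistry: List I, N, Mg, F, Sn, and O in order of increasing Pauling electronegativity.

N is in period 2, group 15; O is in period 2, group 16; F is in period 2, group 17; Mg is in period 3, group 2; Sn is in period 5, group 14; I is in period 5, group 17.
EN rises left→right (higher Z_eff, smaller atoms) and falls top→bottom (larger, more shielded atoms).
Here both period and group differ, so the two effects have to be weighed against each other.
Sn > Mg: the two effects oppose for this pair; the across-period effect wins (1.96 vs 1.31).
I > Sn: I lies to the right of Sn in period 5, so the across-period effect alone puts I higher.
N > I: the two effects oppose for this pair; the down-group effect wins (3.04 vs 2.66).
O > N: both are in period 2; the period trend gives O the larger value.
F > O: F lies to the right of O in period 2, so the across-period effect alone puts F higher.
Tabulated electronegativity (Pauling): N 3.04, O 3.44, F 3.98, Mg 1.31, Sn 1.96, I 2.66.
So from lowest to highest: Mg < Sn < I < N < O < F.

Mg, Sn, I, N, O, F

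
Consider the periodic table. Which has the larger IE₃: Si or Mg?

After 2 electrons have been removed, what remains? Si²⁺ still has 2 valence electrons; Mg²⁺ is the bare [Ne] core.
Core electrons are held far more tightly than valence electrons, so Mg tops the IE_3 order.
The numbers (kJ/mol): Si 3232, Mg 7733.
So the third ionization energies run Si < Mg.

Mg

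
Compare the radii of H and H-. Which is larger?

Forming H- adds 1 electron to H. More electron–electron repulsion in the same shell, with unchanged nuclear charge, lets the cloud expand.
An anion is larger than its parent atom: H- > H.

H-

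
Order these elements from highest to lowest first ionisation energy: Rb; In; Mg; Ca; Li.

Mg > Ca > In > Li > Rb

Li is in period 2, group 1; Mg is in period 3, group 2; Ca is in period 4, group 2; Rb is in period 5, group 1; In is in period 5, group 13.
IE₁ increases left→right with effective nuclear charge and decreases top→bottom as the valence shell moves farther out.
Neither a single period nor a single group — weigh both effects.
Li > Rb: Li sits above Rb in group 1, so the down-group effect alone puts Li higher.
In > Li: period and group pull opposite ways; the across-period shift dominates (558 vs 520 kJ/mol).
Ca > In: the two effects oppose for this pair; the down-group effect wins (590 vs 558 kJ/mol).
Mg > Ca: Mg sits above Ca in group 2, so the down-group effect alone puts Mg higher.
Tabulated first ionization energy (kJ/mol): Li 520, Mg 738, Ca 590, Rb 403, In 558.
So from highest to lowest: Mg > Ca > In > Li > Rb.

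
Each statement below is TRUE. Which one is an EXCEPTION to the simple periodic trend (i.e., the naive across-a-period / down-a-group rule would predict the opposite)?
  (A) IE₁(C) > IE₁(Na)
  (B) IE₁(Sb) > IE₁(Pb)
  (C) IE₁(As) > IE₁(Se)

The general trend: first ionisation energy increases across a period and decreases down a group.
(A) C (period 2, group 14) vs Na (period 3, group 1): the stated order agrees with the simple trend.
(B) Sb (period 5, group 15) vs Pb (period 6, group 14): the stated order agrees with the simple trend.
(C) As (period 4, group 15) vs Se (period 4, group 16): the stated order contradicts the simple trend.
The exception is (C): Se (4p⁴) ionizes more easily than half-filled As (4p³).

(C)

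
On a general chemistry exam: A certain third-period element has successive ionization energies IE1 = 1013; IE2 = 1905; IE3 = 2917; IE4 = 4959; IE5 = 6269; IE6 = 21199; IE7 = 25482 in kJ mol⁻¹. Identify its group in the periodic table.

Group 15

Look for the largest jump between consecutive ionization energies: IE6/IE5 ≈ 3.4, far larger than any earlier ratio.
That jump marks the point where a core electron is being removed. So the atom has 5 valence electrons.
A main-group element with 5 valence electrons is in group 15.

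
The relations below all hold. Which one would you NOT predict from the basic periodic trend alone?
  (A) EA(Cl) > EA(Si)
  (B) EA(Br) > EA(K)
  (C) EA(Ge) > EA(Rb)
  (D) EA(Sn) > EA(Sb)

The general trend: electron affinity increases across a period and decreases down a group.
(A) Cl (period 3, group 17) vs Si (period 3, group 14): the stated order agrees with the simple trend.
(B) Br (period 4, group 17) vs K (period 4, group 1): the stated order agrees with the simple trend.
(C) Ge (period 4, group 14) vs Rb (period 5, group 1): the stated order agrees with the simple trend.
(D) Sn (period 5, group 14) vs Sb (period 5, group 15): the stated order contradicts the simple trend.
The exception is (D): adding an electron to Sb's half-filled 5p³ is unfavourable, so Sn has the more exothermic EA.

(D)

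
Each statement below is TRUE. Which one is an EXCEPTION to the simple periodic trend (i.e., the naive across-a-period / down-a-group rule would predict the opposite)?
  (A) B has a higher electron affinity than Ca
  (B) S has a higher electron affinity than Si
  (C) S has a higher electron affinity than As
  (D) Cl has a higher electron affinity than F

(D)

The general trend: electron affinity increases across a period and decreases down a group.
(A) B (period 2, group 13) vs Ca (period 4, group 2): the stated order agrees with the simple trend.
(B) S (period 3, group 16) vs Si (period 3, group 14): the stated order agrees with the simple trend.
(C) S (period 3, group 16) vs As (period 4, group 15): the stated order agrees with the simple trend.
(D) Cl (period 3, group 17) vs F (period 2, group 17): the stated order contradicts the simple trend.
The exception is (D): F's small 2p subshell makes the incoming electron feel strong e⁻–e⁻ repulsion, so Cl actually releases more energy on gaining an electron.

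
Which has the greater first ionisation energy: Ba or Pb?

Pb

Ba is in period 6, group 2; Pb is in period 6, group 14.
IE₁ increases left→right with effective nuclear charge and decreases top→bottom as the valence shell moves farther out.
All lie in period 6, so first ionization energy increases left to right.
So Pb has the greater first ionisation energy (Pb > Ba).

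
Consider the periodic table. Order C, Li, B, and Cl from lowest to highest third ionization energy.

B < Cl < C < Li

IE_3 is the cost of taking one more electron from the +2 cation: C²⁺ still has 2 valence electrons; Li²⁺ is already 1 electron into the core; B²⁺ still has 1 valence electron; Cl²⁺ still has 5 valence electrons.
Core electrons are held far more tightly than valence electrons, so Li tops the IE_3 order.
Valence configurations: C²⁺ [He]2s², B²⁺ [He]2s¹, Cl²⁺ [Ne]3s²3p³.
Tabulated IE_3 (kJ/mol): C 4620, Li 11815, B 3660, Cl 3822.
Overall IE_3 order: B < Cl < C < Li.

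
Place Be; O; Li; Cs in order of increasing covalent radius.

O, Be, Li, Cs

Li is in period 2, group 1; Be is in period 2, group 2; O is in period 2, group 16; Cs is in period 6, group 1.
Atomic radius shrinks across a period as nuclear charge pulls the same shell inward, and grows down a group as new shells are added.
Neither a single period nor a single group — weigh both effects.
Be > O: Be lies to the left of O in period 2, so the across-period effect alone puts Be larger.
Li > Be: both are in period 2; the period trend gives Li the larger value.
Cs > Li: Cs sits below Li in group 1, so the down-group effect alone puts Cs larger.
Approximate values (pm): Li 133, Be 102, O 63, Cs 232.
So from smallest to largest: O < Be < Li < Cs.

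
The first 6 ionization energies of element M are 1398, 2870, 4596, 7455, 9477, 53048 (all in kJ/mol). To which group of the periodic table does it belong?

Group 15

Look for the largest jump between consecutive ionization energies: IE6/IE5 ≈ 5.6, far larger than any earlier ratio.
That jump marks the point where a core electron is being removed. So the atom has 5 valence electrons.
A main-group element with 5 valence electrons is in group 15.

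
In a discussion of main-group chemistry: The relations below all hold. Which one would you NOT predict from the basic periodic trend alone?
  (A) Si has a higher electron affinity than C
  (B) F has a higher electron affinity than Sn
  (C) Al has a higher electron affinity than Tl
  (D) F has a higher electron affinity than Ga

(A)

The general trend: electron affinity increases across a period and decreases down a group.
(A) Si (period 3, group 14) vs C (period 2, group 14): the stated order contradicts the simple trend.
(B) F (period 2, group 17) vs Sn (period 5, group 14): the stated order agrees with the simple trend.
(C) Al (period 3, group 13) vs Tl (period 6, group 13): the stated order agrees with the simple trend.
(D) F (period 2, group 17) vs Ga (period 4, group 13): the stated order agrees with the simple trend.
The exception is (A): Si's larger, more diffuse 3p orbitals accept an added electron slightly more readily than C's compact 2p.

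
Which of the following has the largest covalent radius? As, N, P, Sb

N is in period 2, group 15; P is in period 3, group 15; As is in period 4, group 15; Sb is in period 5, group 15.
Moving right in a period, electrons are added to the same shell under a stronger nuclear pull, so atoms get smaller; moving down, a new shell is opened and atoms get larger.
All are in group 15, so atomic radius increases down the group.
The largest covalent radius among these belongs to Sb.

Sb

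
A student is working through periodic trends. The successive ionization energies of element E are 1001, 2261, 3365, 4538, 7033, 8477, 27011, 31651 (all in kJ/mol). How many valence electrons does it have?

6

Look for the largest jump between consecutive ionization energies: IE7/IE6 ≈ 3.2, far larger than any earlier ratio.
That jump marks the point where a core electron is being removed. So the atom has 6 valence electrons.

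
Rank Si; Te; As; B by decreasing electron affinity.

B is in period 2, group 13; Si is in period 3, group 14; As is in period 4, group 15; Te is in period 5, group 16.
Atoms with high Z_eff and room in the valence shell (especially the halogens) have the most exothermic electron affinities.
A diagonal step moves right (one effect) and down (the opposite effect) at once.
As > B: period and group pull opposite ways; the across-period shift dominates (78 vs 27 kJ/mol).
Si > As: the two effects oppose for this pair; the down-group effect wins (134 vs 78 kJ/mol).
Te > Si: the two effects oppose for this pair; the across-period effect wins (190 vs 134 kJ/mol).
For reference (kJ/mol): B 27, Si 134, As 78, Te 190.
So from highest to lowest: Te > Si > As > B.

Te > Si > As > B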